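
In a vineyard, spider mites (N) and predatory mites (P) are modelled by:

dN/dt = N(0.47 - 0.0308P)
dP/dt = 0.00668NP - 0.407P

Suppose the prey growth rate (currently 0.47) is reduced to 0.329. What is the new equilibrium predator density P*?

P* ≈ 10.7

At the interior fixed point, setting dN/dt = 0 with N > 0 fixes P* = (prey growth rate)/(NP coefficient) — independent of the other coefficients.
With the change, P* = 0.329/0.0308 = 10.7; it falls from 15.3.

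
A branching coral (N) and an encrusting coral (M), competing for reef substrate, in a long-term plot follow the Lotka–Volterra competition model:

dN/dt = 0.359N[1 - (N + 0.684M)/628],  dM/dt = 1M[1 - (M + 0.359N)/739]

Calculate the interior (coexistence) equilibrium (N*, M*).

N* ≈ 162, M* ≈ 681

Setting both brackets to zero gives the nullclines N + 0.684M = 628 and 0.359N + M = 739.
Substituting M = 739 - 0.359N into the first: N(1 - 0.684·0.359) = 628 - 0.684·739.
So N* = 123/0.754 = 162, and then M* = 739 - 0.359·162 = 681.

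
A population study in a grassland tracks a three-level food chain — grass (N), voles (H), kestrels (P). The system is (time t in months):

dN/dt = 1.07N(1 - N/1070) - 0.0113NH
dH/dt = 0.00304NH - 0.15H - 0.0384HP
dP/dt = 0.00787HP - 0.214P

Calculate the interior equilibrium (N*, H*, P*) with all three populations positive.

From dP/dt = 0: 0.00787H* = 0.214, so H* = 27.2.
From dN/dt = 0: 1.07(1 - N*/1070) = 0.0113·27.2, giving N* = 1070·(1 - 0.287) = 763.
From dH/dt = 0: 0.00304·763 - 0.15 = 0.0384P*, so P* = 2.17/0.0384 = 56.5.

N* ≈ 763, H* ≈ 27.2, P* ≈ 56.5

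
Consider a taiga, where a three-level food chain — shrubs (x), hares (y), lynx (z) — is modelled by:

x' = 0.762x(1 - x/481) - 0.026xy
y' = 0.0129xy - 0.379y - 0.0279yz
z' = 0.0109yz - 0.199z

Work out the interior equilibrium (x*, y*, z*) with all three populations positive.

From dz/dt = 0: 0.0109y* = 0.199, so y* = 18.3.
From dx/dt = 0: 0.762(1 - x*/481) = 0.026·18.3, giving x* = 481·(1 - 0.623) = 181.
From dy/dt = 0: 0.0129·181 - 0.379 = 0.0279z*, so z* = 1.96/0.0279 = 70.3.

x* ≈ 181, y* ≈ 18.3, z* ≈ 70.3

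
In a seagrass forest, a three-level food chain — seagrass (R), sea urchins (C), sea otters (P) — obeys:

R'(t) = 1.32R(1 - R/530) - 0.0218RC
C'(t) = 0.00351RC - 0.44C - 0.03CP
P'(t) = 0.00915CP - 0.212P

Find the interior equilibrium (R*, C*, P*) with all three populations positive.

From dP/dt = 0: 0.00915C* = 0.212, so C* = 23.2.
From dR/dt = 0: 1.32(1 - R*/530) = 0.0218·23.2, giving R* = 530·(1 - 0.383) = 327.
From dC/dt = 0: 0.00351·327 - 0.44 = 0.03P*, so P* = 0.708/0.03 = 23.6.

R* ≈ 327, C* ≈ 23.2, P* ≈ 23.6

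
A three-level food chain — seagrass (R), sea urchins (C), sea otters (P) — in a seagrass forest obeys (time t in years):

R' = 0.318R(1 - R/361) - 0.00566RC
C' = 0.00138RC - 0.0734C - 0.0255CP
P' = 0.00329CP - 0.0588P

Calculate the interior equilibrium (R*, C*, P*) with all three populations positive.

R* ≈ 246, C* ≈ 17.9, P* ≈ 10.4

From dP/dt = 0: 0.00329C* = 0.0588, so C* = 17.9.
From dR/dt = 0: 0.318(1 - R*/361) = 0.00566·17.9, giving R* = 361·(1 - 0.318) = 246.
From dC/dt = 0: 0.00138·246 - 0.0734 = 0.0255P*, so P* = 0.266/0.0255 = 10.4.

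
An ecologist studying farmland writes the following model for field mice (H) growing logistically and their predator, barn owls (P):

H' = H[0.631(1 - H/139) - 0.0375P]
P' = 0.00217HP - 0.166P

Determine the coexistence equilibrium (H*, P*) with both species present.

From dP/dt = 0 with P > 0: 0.00217H* = 0.166, so H* = 76.5.
Substitute into dH/dt = 0: 0.631(1 - 76.5/139) = 0.0375P*.
The bracket is 0.45, giving P* = 0.284/0.0375 = 7.57.

H* ≈ 76.5, P* ≈ 7.57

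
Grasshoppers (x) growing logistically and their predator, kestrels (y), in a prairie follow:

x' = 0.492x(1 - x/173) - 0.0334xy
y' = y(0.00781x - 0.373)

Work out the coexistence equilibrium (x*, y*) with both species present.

x* ≈ 47.8, y* ≈ 10.7

From dy/dt = 0 with y > 0: 0.00781x* = 0.373, so x* = 47.8.
Substitute into dx/dt = 0: 0.492(1 - 47.8/173) = 0.0334y*.
The bracket is 0.724, giving y* = 0.356/0.0334 = 10.7.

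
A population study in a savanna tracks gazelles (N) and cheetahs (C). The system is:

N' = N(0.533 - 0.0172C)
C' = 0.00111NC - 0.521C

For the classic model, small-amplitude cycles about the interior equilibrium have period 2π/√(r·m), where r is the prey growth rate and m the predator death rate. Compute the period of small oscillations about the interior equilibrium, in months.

Here r = 0.533 and m = 0.521, so r·m = 0.278.
ω = √0.278 = 0.527 per month, hence T = 2π/ω ≈ 11.9 months.

T ≈ 11.9 months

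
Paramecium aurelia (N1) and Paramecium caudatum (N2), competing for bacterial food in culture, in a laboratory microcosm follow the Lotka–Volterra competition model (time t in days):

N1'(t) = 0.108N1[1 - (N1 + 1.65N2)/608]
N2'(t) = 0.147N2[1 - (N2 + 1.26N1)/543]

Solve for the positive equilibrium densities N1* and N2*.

N1* ≈ 267, N2* ≈ 207

Setting both brackets to zero gives the nullclines N1 + 1.65N2 = 608 and 1.26N1 + N2 = 543.
Substituting N2 = 543 - 1.26N1 into the first: N1(1 - 1.65·1.26) = 608 - 1.65·543.
So N1* = -288/-1.08 = 267, and then N2* = 543 - 1.26·267 = 207.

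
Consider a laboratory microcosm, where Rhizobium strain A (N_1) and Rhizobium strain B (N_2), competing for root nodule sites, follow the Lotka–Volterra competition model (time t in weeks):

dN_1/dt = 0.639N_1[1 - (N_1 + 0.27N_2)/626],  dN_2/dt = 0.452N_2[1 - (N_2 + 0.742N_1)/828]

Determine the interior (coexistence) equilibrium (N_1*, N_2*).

N_1* ≈ 503, N_2* ≈ 455

Setting both brackets to zero gives the nullclines N_1 + 0.27N_2 = 626 and 0.742N_1 + N_2 = 828.
Substituting N_2 = 828 - 0.742N_1 into the first: N_1(1 - 0.27·0.742) = 626 - 0.27·828.
So N_1* = 402/0.8 = 503, and then N_2* = 828 - 0.742·503 = 455.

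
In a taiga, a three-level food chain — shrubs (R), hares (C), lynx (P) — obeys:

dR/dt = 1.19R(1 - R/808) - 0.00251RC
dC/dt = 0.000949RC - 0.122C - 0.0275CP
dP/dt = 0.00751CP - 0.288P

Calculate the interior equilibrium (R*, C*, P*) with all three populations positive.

From dP/dt = 0: 0.00751C* = 0.288, so C* = 38.3.
From dR/dt = 0: 1.19(1 - R*/808) = 0.00251·38.3, giving R* = 808·(1 - 0.0809) = 743.
From dC/dt = 0: 0.000949·743 - 0.122 = 0.0275P*, so P* = 0.583/0.0275 = 21.2.

R* ≈ 743, C* ≈ 38.3, P* ≈ 21.2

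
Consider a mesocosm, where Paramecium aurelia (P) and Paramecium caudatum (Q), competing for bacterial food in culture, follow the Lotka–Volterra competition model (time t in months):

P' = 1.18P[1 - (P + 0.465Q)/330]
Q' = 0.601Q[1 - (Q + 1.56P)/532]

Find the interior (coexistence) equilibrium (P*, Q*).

Setting both brackets to zero gives the nullclines P + 0.465Q = 330 and 1.56P + Q = 532.
Substituting Q = 532 - 1.56P into the first: P(1 - 0.465·1.56) = 330 - 0.465·532.
So P* = 82.6/0.275 = 301, and then Q* = 532 - 1.56·301 = 62.6.

P* ≈ 301, Q* ≈ 62.6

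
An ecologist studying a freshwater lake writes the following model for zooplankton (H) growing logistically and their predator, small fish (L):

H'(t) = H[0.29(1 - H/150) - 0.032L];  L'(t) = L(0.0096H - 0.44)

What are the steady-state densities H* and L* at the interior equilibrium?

From dL/dt = 0 with L > 0: 0.0096H* = 0.44, so H* = 45.8.
Substitute into dH/dt = 0: 0.29(1 - 45.8/150) = 0.032L*.
The bracket is 0.694, giving L* = 0.201/0.032 = 6.29.

H* ≈ 45.8, L* ≈ 6.29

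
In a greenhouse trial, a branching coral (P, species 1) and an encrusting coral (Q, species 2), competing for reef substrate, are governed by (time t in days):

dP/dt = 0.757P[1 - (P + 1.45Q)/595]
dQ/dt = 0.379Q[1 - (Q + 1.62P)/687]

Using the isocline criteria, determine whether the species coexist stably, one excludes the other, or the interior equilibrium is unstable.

Compare the nullcline intercepts: K1/α12 = 595/1.45 = 410 < K2 = 687; K2/α21 = 687/1.62 = 424 < K1 = 595.
Since both are reversed, neither can invade when rare; the interior point is a saddle.

unstable coexistence (outcome depends on initial conditions)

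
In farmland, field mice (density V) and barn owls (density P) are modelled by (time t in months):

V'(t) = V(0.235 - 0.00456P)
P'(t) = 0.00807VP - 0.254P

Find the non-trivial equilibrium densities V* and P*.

V* ≈ 31.5, P* ≈ 51.5

Set dP/dt = 0 with P > 0: 0.00807V - 0.254 = 0, so V* = 0.254/0.00807 = 31.5.
Set dV/dt = 0 with V > 0: 0.235 - 0.00456P = 0, so P* = 0.235/0.00456 = 51.5.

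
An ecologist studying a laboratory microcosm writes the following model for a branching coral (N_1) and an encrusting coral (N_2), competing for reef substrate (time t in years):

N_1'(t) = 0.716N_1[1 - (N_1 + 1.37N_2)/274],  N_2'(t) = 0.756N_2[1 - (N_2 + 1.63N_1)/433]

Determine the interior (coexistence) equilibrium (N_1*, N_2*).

Setting both brackets to zero gives the nullclines N_1 + 1.37N_2 = 274 and 1.63N_1 + N_2 = 433.
Substituting N_2 = 433 - 1.63N_1 into the first: N_1(1 - 1.37·1.63) = 274 - 1.37·433.
So N_1* = -319/-1.23 = 259, and then N_2* = 433 - 1.63·259 = 11.

N_1* ≈ 259, N_2* ≈ 11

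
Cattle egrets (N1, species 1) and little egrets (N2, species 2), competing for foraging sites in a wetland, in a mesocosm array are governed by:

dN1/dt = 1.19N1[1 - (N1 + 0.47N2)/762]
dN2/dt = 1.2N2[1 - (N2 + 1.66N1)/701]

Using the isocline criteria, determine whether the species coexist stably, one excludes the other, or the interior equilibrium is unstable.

species 1 excludes species 2

Compare the nullcline intercepts: K1/α12 = 762/0.47 = 1620 > K2 = 701; K2/α21 = 701/1.66 = 422 < K1 = 762.
Since the inequalities point opposite ways, species 1 can invade but species 2 cannot.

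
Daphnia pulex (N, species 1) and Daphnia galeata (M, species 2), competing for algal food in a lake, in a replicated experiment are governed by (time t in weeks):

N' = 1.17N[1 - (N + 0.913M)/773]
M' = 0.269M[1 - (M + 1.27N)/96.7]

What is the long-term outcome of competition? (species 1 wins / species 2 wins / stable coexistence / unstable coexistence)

species 1 excludes species 2

Compare the nullcline intercepts: K1/α12 = 773/0.913 = 847 > K2 = 96.7; K2/α21 = 96.7/1.27 = 76.1 < K1 = 773.
Since the inequalities point opposite ways, species 1 can invade but species 2 cannot.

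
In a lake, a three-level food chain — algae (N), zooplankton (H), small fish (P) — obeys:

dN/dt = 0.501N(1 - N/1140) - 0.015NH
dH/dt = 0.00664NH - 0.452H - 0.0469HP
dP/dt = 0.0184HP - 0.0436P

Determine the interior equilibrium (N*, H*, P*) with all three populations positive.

N* ≈ 1060, H* ≈ 2.37, P* ≈ 140

From dP/dt = 0: 0.0184H* = 0.0436, so H* = 2.37.
From dN/dt = 0: 0.501(1 - N*/1140) = 0.015·2.37, giving N* = 1140·(1 - 0.0709) = 1060.
From dH/dt = 0: 0.00664·1060 - 0.452 = 0.0469P*, so P* = 6.58/0.0469 = 140.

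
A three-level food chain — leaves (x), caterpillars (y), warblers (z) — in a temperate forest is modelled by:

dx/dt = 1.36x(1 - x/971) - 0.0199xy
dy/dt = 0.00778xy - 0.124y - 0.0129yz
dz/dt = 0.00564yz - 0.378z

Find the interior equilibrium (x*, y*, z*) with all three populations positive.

From dz/dt = 0: 0.00564y* = 0.378, so y* = 67.
From dx/dt = 0: 1.36(1 - x*/971) = 0.0199·67, giving x* = 971·(1 - 0.981) = 18.8.
From dy/dt = 0: 0.00778·18.8 - 0.124 = 0.0129z*, so z* = 0.022/0.0129 = 1.7.

x* ≈ 18.8, y* ≈ 67, z* ≈ 1.7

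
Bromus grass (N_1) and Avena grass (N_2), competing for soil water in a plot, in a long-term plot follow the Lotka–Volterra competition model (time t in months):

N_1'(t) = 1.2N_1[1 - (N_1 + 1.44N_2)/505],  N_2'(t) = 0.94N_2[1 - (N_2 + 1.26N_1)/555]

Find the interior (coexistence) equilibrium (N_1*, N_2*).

N_1* ≈ 361, N_2* ≈ 99.8

Setting both brackets to zero gives the nullclines N_1 + 1.44N_2 = 505 and 1.26N_1 + N_2 = 555.
Substituting N_2 = 555 - 1.26N_1 into the first: N_1(1 - 1.44·1.26) = 505 - 1.44·555.
So N_1* = -294/-0.814 = 361, and then N_2* = 555 - 1.26·361 = 99.8.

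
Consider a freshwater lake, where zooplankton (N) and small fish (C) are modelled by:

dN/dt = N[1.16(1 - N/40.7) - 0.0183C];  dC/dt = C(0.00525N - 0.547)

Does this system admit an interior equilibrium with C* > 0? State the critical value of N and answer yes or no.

The predator equation gives dC/dt > 0 only when N > 0.547/0.00525 = 104.
Without the predator, N → K = 40.7. Since 40.7 < 104, the predator cannot invade.

Threshold N = 104; K < 104, so no, the predator goes extinct.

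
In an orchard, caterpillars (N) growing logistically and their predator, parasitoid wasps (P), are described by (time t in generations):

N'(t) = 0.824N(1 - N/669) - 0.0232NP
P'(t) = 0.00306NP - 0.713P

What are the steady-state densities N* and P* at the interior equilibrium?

N* ≈ 233, P* ≈ 23.1

From dP/dt = 0 with P > 0: 0.00306N* = 0.713, so N* = 233.
Substitute into dN/dt = 0: 0.824(1 - 233/669) = 0.0232P*.
The bracket is 0.652, giving P* = 0.537/0.0232 = 23.1.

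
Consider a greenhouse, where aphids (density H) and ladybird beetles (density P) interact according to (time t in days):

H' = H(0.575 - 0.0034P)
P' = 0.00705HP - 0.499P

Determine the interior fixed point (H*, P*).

Set dP/dt = 0 with P > 0: 0.00705H - 0.499 = 0, so H* = 0.499/0.00705 = 70.8.
Set dH/dt = 0 with H > 0: 0.575 - 0.0034P = 0, so P* = 0.575/0.0034 = 169.

H* ≈ 70.8, P* ≈ 169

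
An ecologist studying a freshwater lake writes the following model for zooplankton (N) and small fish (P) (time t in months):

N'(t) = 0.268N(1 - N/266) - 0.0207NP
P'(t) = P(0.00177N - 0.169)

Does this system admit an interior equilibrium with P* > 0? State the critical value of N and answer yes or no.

The predator equation gives dP/dt > 0 only when N > 0.169/0.00177 = 95.5.
Without the predator, N → K = 266. Since 266 > 95.5, the predator can invade and persist.

Threshold N = 95.5; K > 95.5, so yes, the predator persists.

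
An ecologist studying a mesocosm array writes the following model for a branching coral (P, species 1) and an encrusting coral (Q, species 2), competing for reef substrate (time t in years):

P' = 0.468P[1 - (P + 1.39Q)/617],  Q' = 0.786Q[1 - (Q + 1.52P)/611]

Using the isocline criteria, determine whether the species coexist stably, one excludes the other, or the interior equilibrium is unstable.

Compare the nullcline intercepts: K1/α12 = 617/1.39 = 444 < K2 = 611; K2/α21 = 611/1.52 = 402 < K1 = 617.
Since both are reversed, neither can invade when rare; the interior point is a saddle.

unstable coexistence (outcome depends on initial conditions)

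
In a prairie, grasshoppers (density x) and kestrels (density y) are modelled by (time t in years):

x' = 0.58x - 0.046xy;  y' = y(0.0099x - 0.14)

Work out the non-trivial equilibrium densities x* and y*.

x* ≈ 14.1, y* ≈ 12.6

Set dy/dt = 0 with y > 0: 0.0099x - 0.14 = 0, so x* = 0.14/0.0099 = 14.1.
Set dx/dt = 0 with x > 0: 0.58 - 0.046y = 0, so y* = 0.58/0.046 = 12.6.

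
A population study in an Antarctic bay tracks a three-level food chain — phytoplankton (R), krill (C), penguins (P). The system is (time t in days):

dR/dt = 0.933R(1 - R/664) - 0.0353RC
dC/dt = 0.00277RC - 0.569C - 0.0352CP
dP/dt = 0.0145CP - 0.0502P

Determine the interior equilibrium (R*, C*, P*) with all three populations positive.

From dP/dt = 0: 0.0145C* = 0.0502, so C* = 3.46.
From dR/dt = 0: 0.933(1 - R*/664) = 0.0353·3.46, giving R* = 664·(1 - 0.131) = 577.
From dC/dt = 0: 0.00277·577 - 0.569 = 0.0352P*, so P* = 1.03/0.0352 = 29.2.

R* ≈ 577, C* ≈ 3.46, P* ≈ 29.2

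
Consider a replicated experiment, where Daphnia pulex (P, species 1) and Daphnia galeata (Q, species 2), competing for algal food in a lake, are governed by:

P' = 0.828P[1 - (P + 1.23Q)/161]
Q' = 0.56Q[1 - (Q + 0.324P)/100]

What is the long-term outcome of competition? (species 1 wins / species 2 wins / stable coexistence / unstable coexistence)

Compare the nullcline intercepts: K1/α12 = 161/1.23 = 131 > K2 = 100; K2/α21 = 100/0.324 = 309 > K1 = 161.
Since both inequalities hold, each species can invade when rare, so the interior equilibrium is stable.

stable coexistence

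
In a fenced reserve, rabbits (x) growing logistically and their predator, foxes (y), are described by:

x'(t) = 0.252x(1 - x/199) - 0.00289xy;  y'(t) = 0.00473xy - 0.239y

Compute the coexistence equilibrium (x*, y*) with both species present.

From dy/dt = 0 with y > 0: 0.00473x* = 0.239, so x* = 50.5.
Substitute into dx/dt = 0: 0.252(1 - 50.5/199) = 0.00289y*.
The bracket is 0.746, giving y* = 0.188/0.00289 = 65.1.

x* ≈ 50.5, y* ≈ 65.1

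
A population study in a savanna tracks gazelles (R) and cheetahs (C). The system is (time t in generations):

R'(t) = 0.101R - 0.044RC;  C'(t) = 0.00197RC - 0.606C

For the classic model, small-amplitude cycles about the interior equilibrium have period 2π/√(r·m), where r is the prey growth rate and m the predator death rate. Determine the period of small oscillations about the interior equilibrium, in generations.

T ≈ 25.4 generations

Here r = 0.101 and m = 0.606, so r·m = 0.0612.
ω = √0.0612 = 0.247 per generation, hence T = 2π/ω ≈ 25.4 generations.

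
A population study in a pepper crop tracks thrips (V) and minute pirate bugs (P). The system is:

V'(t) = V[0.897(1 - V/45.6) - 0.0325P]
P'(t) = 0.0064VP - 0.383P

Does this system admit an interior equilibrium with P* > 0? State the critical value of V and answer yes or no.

The predator equation gives dP/dt > 0 only when V > 0.383/0.0064 = 59.8.
Without the predator, V → K = 45.6. Since 45.6 < 59.8, the predator cannot invade.

Threshold V = 59.8; K < 59.8, so no, the predator goes extinct.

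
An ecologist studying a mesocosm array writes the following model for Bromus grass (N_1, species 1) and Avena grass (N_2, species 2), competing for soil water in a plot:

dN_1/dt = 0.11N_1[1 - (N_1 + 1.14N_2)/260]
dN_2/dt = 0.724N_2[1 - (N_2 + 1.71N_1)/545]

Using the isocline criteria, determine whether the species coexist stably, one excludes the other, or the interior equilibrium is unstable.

Compare the nullcline intercepts: K1/α12 = 260/1.14 = 228 < K2 = 545; K2/α21 = 545/1.71 = 319 > K1 = 260.
Since the inequalities point opposite ways, species 2 can invade but species 1 cannot.

species 2 excludes species 1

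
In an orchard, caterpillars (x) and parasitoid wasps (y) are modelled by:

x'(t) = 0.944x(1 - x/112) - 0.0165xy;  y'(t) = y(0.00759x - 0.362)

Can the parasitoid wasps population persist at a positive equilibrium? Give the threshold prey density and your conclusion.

The predator equation gives dy/dt > 0 only when x > 0.362/0.00759 = 47.7.
Without the predator, x → K = 112. Since 112 > 47.7, the predator can invade and persist.

Threshold x = 47.7; K > 47.7, so yes, the predator persists.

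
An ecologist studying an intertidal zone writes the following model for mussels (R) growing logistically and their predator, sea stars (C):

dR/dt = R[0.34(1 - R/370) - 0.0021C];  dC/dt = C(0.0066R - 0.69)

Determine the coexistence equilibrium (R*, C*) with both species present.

From dC/dt = 0 with C > 0: 0.0066R* = 0.69, so R* = 105.
Substitute into dR/dt = 0: 0.34(1 - 105/370) = 0.0021C*.
The bracket is 0.717, giving C* = 0.244/0.0021 = 116.

R* ≈ 105, C* ≈ 116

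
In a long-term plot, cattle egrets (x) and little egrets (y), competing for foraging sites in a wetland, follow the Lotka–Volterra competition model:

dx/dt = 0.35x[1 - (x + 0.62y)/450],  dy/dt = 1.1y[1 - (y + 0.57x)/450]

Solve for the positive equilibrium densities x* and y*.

x* ≈ 264, y* ≈ 299

Setting both brackets to zero gives the nullclines x + 0.62y = 450 and 0.57x + y = 450.
Substituting y = 450 - 0.57x into the first: x(1 - 0.62·0.57) = 450 - 0.62·450.
So x* = 171/0.647 = 264, and then y* = 450 - 0.57·264 = 299.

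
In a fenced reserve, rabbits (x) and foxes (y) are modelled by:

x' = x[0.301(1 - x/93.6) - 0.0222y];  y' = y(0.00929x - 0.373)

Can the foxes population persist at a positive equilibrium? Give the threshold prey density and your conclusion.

The predator equation gives dy/dt > 0 only when x > 0.373/0.00929 = 40.2.
Without the predator, x → K = 93.6. Since 93.6 > 40.2, the predator can invade and persist.

Threshold x = 40.2; K > 40.2, so yes, the predator persists.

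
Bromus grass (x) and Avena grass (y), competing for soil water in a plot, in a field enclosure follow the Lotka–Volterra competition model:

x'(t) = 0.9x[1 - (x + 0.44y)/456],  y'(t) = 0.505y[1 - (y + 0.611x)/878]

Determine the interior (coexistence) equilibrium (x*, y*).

x* ≈ 95.3, y* ≈ 820

Setting both brackets to zero gives the nullclines x + 0.44y = 456 and 0.611x + y = 878.
Substituting y = 878 - 0.611x into the first: x(1 - 0.44·0.611) = 456 - 0.44·878.
So x* = 69.7/0.731 = 95.3, and then y* = 878 - 0.611·95.3 = 820.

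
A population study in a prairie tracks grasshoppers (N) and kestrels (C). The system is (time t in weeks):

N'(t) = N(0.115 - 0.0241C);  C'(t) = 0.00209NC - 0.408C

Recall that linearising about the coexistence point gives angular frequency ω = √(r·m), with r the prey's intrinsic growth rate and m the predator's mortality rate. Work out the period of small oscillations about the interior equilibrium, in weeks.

T ≈ 29 weeks

Here r = 0.115 and m = 0.408, so r·m = 0.0469.
ω = √0.0469 = 0.217 per week, hence T = 2π/ω ≈ 29 weeks.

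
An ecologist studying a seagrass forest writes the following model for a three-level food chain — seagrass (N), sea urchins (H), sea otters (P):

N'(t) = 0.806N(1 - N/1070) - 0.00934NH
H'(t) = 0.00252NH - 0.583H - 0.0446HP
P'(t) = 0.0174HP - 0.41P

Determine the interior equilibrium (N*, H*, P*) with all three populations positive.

N* ≈ 778, H* ≈ 23.6, P* ≈ 30.9

From dP/dt = 0: 0.0174H* = 0.41, so H* = 23.6.
From dN/dt = 0: 0.806(1 - N*/1070) = 0.00934·23.6, giving N* = 1070·(1 - 0.273) = 778.
From dH/dt = 0: 0.00252·778 - 0.583 = 0.0446P*, so P* = 1.38/0.0446 = 30.9.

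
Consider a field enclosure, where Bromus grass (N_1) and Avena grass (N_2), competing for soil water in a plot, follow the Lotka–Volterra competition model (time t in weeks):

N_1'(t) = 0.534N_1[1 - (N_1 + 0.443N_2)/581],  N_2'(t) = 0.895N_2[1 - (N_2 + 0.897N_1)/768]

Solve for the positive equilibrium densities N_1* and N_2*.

N_1* ≈ 400, N_2* ≈ 410

Setting both brackets to zero gives the nullclines N_1 + 0.443N_2 = 581 and 0.897N_1 + N_2 = 768.
Substituting N_2 = 768 - 0.897N_1 into the first: N_1(1 - 0.443·0.897) = 581 - 0.443·768.
So N_1* = 241/0.603 = 400, and then N_2* = 768 - 0.897·400 = 410.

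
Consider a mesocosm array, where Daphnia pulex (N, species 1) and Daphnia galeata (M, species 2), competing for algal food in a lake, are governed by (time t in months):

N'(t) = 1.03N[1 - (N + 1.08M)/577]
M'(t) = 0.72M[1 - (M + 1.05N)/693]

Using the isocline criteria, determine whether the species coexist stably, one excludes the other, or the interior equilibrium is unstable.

species 2 excludes species 1

Compare the nullcline intercepts: K1/α12 = 577/1.08 = 534 < K2 = 693; K2/α21 = 693/1.05 = 660 > K1 = 577.
Since the inequalities point opposite ways, species 2 can invade but species 1 cannot.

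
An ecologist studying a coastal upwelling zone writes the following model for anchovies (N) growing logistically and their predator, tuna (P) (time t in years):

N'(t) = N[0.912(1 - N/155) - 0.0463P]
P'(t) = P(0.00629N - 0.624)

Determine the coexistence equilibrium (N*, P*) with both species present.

N* ≈ 99.2, P* ≈ 7.09

From dP/dt = 0 with P > 0: 0.00629N* = 0.624, so N* = 99.2.
Substitute into dN/dt = 0: 0.912(1 - 99.2/155) = 0.0463P*.
The bracket is 0.36, giving P* = 0.328/0.0463 = 7.09.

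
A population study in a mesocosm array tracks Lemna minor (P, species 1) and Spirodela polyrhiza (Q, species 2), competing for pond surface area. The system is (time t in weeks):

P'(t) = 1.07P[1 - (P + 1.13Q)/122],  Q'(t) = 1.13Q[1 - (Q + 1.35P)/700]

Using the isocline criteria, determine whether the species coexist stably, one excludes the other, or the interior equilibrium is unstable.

species 2 excludes species 1

Compare the nullcline intercepts: K1/α12 = 122/1.13 = 108 < K2 = 700; K2/α21 = 700/1.35 = 519 > K1 = 122.
Since the inequalities point opposite ways, species 2 can invade but species 1 cannot.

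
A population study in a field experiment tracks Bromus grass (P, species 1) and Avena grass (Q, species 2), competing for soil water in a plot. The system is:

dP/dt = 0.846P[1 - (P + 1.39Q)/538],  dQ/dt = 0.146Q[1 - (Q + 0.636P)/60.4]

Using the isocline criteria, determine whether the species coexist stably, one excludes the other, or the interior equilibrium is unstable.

Compare the nullcline intercepts: K1/α12 = 538/1.39 = 387 > K2 = 60.4; K2/α21 = 60.4/0.636 = 95 < K1 = 538.
Since the inequalities point opposite ways, species 1 can invade but species 2 cannot.

species 1 excludes species 2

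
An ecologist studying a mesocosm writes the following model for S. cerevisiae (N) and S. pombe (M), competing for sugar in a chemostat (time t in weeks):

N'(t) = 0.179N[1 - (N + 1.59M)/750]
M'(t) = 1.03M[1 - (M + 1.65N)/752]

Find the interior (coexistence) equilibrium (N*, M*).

N* ≈ 275, M* ≈ 299

Setting both brackets to zero gives the nullclines N + 1.59M = 750 and 1.65N + M = 752.
Substituting M = 752 - 1.65N into the first: N(1 - 1.59·1.65) = 750 - 1.59·752.
So N* = -446/-1.62 = 275, and then M* = 752 - 1.65·275 = 299.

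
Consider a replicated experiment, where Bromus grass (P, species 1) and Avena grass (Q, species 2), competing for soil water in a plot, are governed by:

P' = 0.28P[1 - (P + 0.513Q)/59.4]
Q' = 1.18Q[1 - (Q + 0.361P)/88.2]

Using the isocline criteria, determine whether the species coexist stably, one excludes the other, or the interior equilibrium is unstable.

stable coexistence

Compare the nullcline intercepts: K1/α12 = 59.4/0.513 = 116 > K2 = 88.2; K2/α21 = 88.2/0.361 = 244 > K1 = 59.4.
Since both inequalities hold, each species can invade when rare, so the interior equilibrium is stable.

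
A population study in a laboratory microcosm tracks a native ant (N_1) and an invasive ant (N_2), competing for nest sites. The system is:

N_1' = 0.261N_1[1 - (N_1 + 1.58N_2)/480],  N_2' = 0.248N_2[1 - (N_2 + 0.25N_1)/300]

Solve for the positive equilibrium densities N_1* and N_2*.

N_1* ≈ 9.92, N_2* ≈ 298

Setting both brackets to zero gives the nullclines N_1 + 1.58N_2 = 480 and 0.25N_1 + N_2 = 300.
Substituting N_2 = 300 - 0.25N_1 into the first: N_1(1 - 1.58·0.25) = 480 - 1.58·300.
So N_1* = 6/0.605 = 9.92, and then N_2* = 300 - 0.25·9.92 = 298.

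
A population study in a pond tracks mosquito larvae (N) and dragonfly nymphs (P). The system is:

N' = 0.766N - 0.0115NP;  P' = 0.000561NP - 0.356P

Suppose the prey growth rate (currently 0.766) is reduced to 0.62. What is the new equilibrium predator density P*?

P* ≈ 53.9

At the interior fixed point, setting dN/dt = 0 with N > 0 fixes P* = (prey growth rate)/(NP coefficient) — independent of the other coefficients.
With the change, P* = 0.62/0.0115 = 53.9; it falls from 66.6.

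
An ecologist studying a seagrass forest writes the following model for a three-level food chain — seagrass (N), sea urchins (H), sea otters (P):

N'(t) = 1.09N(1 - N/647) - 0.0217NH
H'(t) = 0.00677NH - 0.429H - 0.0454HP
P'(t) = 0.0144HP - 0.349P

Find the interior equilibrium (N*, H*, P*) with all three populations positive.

N* ≈ 335, H* ≈ 24.2, P* ≈ 40.5

From dP/dt = 0: 0.0144H* = 0.349, so H* = 24.2.
From dN/dt = 0: 1.09(1 - N*/647) = 0.0217·24.2, giving N* = 647·(1 - 0.482) = 335.
From dH/dt = 0: 0.00677·335 - 0.429 = 0.0454P*, so P* = 1.84/0.0454 = 40.5.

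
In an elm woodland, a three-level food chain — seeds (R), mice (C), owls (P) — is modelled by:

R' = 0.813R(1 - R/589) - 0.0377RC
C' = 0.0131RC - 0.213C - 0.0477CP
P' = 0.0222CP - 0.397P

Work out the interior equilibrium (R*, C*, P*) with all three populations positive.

R* ≈ 101, C* ≈ 17.9, P* ≈ 23.2

From dP/dt = 0: 0.0222C* = 0.397, so C* = 17.9.
From dR/dt = 0: 0.813(1 - R*/589) = 0.0377·17.9, giving R* = 589·(1 - 0.829) = 101.
From dC/dt = 0: 0.0131·101 - 0.213 = 0.0477P*, so P* = 1.1/0.0477 = 23.2.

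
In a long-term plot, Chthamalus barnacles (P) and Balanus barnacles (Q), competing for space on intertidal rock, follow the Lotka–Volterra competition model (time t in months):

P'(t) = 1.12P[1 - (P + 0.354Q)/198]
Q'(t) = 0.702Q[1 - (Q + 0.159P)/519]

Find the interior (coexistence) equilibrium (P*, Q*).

P* ≈ 15.1, Q* ≈ 517

Setting both brackets to zero gives the nullclines P + 0.354Q = 198 and 0.159P + Q = 519.
Substituting Q = 519 - 0.159P into the first: P(1 - 0.354·0.159) = 198 - 0.354·519.
So P* = 14.3/0.944 = 15.1, and then Q* = 519 - 0.159·15.1 = 517.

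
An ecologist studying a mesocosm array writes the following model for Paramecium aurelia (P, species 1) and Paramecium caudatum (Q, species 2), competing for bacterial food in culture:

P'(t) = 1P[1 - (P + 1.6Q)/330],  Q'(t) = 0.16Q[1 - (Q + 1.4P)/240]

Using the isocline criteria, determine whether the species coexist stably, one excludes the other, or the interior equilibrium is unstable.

unstable coexistence (outcome depends on initial conditions)

Compare the nullcline intercepts: K1/α12 = 330/1.6 = 206 < K2 = 240; K2/α21 = 240/1.4 = 171 < K1 = 330.
Since both are reversed, neither can invade when rare; the interior point is a saddle.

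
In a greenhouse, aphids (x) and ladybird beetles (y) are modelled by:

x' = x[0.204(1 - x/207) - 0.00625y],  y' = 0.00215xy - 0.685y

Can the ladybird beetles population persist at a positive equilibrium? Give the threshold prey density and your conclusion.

The predator equation gives dy/dt > 0 only when x > 0.685/0.00215 = 319.
Without the predator, x → K = 207. Since 207 < 319, the predator cannot invade.

Threshold x = 319; K < 319, so no, the predator goes extinct.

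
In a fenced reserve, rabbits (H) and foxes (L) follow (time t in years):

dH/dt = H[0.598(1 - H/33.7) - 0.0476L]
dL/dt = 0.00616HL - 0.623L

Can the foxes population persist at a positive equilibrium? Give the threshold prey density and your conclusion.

Threshold H = 101; K < 101, so no, the predator goes extinct.

The predator equation gives dL/dt > 0 only when H > 0.623/0.00616 = 101.
Without the predator, H → K = 33.7. Since 33.7 < 101, the predator cannot invade.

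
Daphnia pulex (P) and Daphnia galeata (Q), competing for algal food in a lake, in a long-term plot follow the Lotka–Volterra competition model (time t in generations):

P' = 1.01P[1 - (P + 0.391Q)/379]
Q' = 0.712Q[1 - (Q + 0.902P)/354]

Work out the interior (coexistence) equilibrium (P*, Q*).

P* ≈ 372, Q* ≈ 18.8

Setting both brackets to zero gives the nullclines P + 0.391Q = 379 and 0.902P + Q = 354.
Substituting Q = 354 - 0.902P into the first: P(1 - 0.391·0.902) = 379 - 0.391·354.
So P* = 241/0.647 = 372, and then Q* = 354 - 0.902·372 = 18.8.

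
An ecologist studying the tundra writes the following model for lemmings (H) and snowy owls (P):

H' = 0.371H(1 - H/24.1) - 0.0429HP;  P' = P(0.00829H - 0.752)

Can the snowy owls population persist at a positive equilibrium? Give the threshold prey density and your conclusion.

Threshold H = 90.7; K < 90.7, so no, the predator goes extinct.

The predator equation gives dP/dt > 0 only when H > 0.752/0.00829 = 90.7.
Without the predator, H → K = 24.1. Since 24.1 < 90.7, the predator cannot invade.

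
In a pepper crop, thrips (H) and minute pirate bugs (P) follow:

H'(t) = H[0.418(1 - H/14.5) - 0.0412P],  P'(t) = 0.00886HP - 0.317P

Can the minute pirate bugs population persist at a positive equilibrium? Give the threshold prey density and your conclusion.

The predator equation gives dP/dt > 0 only when H > 0.317/0.00886 = 35.8.
Without the predator, H → K = 14.5. Since 14.5 < 35.8, the predator cannot invade.

Threshold H = 35.8; K < 35.8, so no, the predator goes extinct.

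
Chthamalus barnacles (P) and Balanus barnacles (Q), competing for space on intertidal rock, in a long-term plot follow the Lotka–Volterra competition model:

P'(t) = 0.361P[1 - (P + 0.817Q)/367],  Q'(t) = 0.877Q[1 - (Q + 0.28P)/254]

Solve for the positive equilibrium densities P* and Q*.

Setting both brackets to zero gives the nullclines P + 0.817Q = 367 and 0.28P + Q = 254.
Substituting Q = 254 - 0.28P into the first: P(1 - 0.817·0.28) = 367 - 0.817·254.
So P* = 159/0.771 = 207, and then Q* = 254 - 0.28·207 = 196.

P* ≈ 207, Q* ≈ 196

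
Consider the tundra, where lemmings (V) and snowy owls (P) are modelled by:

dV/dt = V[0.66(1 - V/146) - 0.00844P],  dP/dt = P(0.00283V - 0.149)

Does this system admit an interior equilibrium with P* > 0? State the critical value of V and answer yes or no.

Threshold V = 52.7; K > 52.7, so yes, the predator persists.

The predator equation gives dP/dt > 0 only when V > 0.149/0.00283 = 52.7.
Without the predator, V → K = 146. Since 146 > 52.7, the predator can invade and persist.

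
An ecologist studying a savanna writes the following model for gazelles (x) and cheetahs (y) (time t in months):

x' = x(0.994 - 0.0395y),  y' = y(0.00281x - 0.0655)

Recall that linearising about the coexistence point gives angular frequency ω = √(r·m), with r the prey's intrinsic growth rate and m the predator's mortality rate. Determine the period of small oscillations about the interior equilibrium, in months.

Here r = 0.994 and m = 0.0655, so r·m = 0.0651.
ω = √0.0651 = 0.255 per month, hence T = 2π/ω ≈ 24.6 months.

T ≈ 24.6 months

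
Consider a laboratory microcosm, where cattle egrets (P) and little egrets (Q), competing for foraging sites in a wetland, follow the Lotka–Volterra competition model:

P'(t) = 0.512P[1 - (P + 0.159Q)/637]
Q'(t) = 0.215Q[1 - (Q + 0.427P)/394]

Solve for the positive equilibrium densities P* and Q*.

P* ≈ 616, Q* ≈ 131

Setting both brackets to zero gives the nullclines P + 0.159Q = 637 and 0.427P + Q = 394.
Substituting Q = 394 - 0.427P into the first: P(1 - 0.159·0.427) = 637 - 0.159·394.
So P* = 574/0.932 = 616, and then Q* = 394 - 0.427·616 = 131.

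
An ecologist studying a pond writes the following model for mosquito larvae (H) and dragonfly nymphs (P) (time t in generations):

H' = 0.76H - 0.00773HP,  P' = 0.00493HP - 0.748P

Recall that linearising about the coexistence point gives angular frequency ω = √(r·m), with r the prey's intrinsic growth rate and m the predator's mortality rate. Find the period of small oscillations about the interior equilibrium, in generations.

Here r = 0.76 and m = 0.748, so r·m = 0.568.
ω = √0.568 = 0.754 per generation, hence T = 2π/ω ≈ 8.33 generations.

T ≈ 8.33 generations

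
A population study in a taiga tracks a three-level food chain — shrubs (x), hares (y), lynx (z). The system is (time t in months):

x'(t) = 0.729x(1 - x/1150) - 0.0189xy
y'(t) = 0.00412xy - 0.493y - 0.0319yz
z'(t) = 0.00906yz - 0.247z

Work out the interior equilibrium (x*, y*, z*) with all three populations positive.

From dz/dt = 0: 0.00906y* = 0.247, so y* = 27.3.
From dx/dt = 0: 0.729(1 - x*/1150) = 0.0189·27.3, giving x* = 1150·(1 - 0.707) = 337.
From dy/dt = 0: 0.00412·337 - 0.493 = 0.0319z*, so z* = 0.896/0.0319 = 28.1.

x* ≈ 337, y* ≈ 27.3, z* ≈ 28.1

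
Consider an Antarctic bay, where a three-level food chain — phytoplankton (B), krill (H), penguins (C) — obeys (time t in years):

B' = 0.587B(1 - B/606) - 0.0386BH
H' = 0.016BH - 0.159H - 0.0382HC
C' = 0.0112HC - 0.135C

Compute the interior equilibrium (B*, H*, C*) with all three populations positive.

From dC/dt = 0: 0.0112H* = 0.135, so H* = 12.1.
From dB/dt = 0: 0.587(1 - B*/606) = 0.0386·12.1, giving B* = 606·(1 - 0.793) = 126.
From dH/dt = 0: 0.016·126 - 0.159 = 0.0382C*, so C* = 1.85/0.0382 = 48.5.

B* ≈ 126, H* ≈ 12.1, C* ≈ 48.5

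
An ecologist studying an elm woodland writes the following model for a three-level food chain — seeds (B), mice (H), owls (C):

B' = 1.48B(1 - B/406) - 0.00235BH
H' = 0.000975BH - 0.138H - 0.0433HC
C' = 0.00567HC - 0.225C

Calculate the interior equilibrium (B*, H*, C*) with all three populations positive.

From dC/dt = 0: 0.00567H* = 0.225, so H* = 39.7.
From dB/dt = 0: 1.48(1 - B*/406) = 0.00235·39.7, giving B* = 406·(1 - 0.063) = 380.
From dH/dt = 0: 0.000975·380 - 0.138 = 0.0433C*, so C* = 0.233/0.0433 = 5.38.

B* ≈ 380, H* ≈ 39.7, C* ≈ 5.38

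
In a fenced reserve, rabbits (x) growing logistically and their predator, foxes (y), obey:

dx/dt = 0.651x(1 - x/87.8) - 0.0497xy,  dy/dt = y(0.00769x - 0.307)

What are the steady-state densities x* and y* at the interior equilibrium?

From dy/dt = 0 with y > 0: 0.00769x* = 0.307, so x* = 39.9.
Substitute into dx/dt = 0: 0.651(1 - 39.9/87.8) = 0.0497y*.
The bracket is 0.545, giving y* = 0.355/0.0497 = 7.14.

x* ≈ 39.9, y* ≈ 7.14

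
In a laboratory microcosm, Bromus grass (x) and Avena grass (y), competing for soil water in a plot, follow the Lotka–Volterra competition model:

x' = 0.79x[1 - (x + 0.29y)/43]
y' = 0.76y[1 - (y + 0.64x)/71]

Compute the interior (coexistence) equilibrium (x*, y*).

Setting both brackets to zero gives the nullclines x + 0.29y = 43 and 0.64x + y = 71.
Substituting y = 71 - 0.64x into the first: x(1 - 0.29·0.64) = 43 - 0.29·71.
So x* = 22.4/0.814 = 27.5, and then y* = 71 - 0.64·27.5 = 53.4.

x* ≈ 27.5, y* ≈ 53.4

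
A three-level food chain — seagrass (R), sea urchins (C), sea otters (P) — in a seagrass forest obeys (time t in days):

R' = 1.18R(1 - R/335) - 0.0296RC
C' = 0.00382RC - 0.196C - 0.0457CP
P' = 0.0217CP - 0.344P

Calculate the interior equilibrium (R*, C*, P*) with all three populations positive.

R* ≈ 202, C* ≈ 15.9, P* ≈ 12.6

From dP/dt = 0: 0.0217C* = 0.344, so C* = 15.9.
From dR/dt = 0: 1.18(1 - R*/335) = 0.0296·15.9, giving R* = 335·(1 - 0.398) = 202.
From dC/dt = 0: 0.00382·202 - 0.196 = 0.0457P*, so P* = 0.575/0.0457 = 12.6.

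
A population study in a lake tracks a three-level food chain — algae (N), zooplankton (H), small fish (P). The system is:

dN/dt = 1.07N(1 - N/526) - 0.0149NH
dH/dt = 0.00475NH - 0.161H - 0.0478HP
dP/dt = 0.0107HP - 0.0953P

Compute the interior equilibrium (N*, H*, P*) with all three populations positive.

From dP/dt = 0: 0.0107H* = 0.0953, so H* = 8.91.
From dN/dt = 0: 1.07(1 - N*/526) = 0.0149·8.91, giving N* = 526·(1 - 0.124) = 461.
From dH/dt = 0: 0.00475·461 - 0.161 = 0.0478P*, so P* = 2.03/0.0478 = 42.4.

N* ≈ 461, H* ≈ 8.91, P* ≈ 42.4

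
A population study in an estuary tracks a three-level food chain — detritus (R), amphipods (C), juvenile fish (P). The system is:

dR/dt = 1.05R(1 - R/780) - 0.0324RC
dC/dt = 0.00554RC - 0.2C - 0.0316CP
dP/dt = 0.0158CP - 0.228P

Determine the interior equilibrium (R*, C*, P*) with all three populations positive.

R* ≈ 433, C* ≈ 14.4, P* ≈ 69.5

From dP/dt = 0: 0.0158C* = 0.228, so C* = 14.4.
From dR/dt = 0: 1.05(1 - R*/780) = 0.0324·14.4, giving R* = 780·(1 - 0.445) = 433.
From dC/dt = 0: 0.00554·433 - 0.2 = 0.0316P*, so P* = 2.2/0.0316 = 69.5.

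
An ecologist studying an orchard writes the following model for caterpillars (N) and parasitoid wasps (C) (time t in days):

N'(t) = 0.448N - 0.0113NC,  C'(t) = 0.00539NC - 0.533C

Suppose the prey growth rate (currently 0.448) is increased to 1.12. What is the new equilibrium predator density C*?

C* ≈ 99.1

At the interior fixed point, setting dN/dt = 0 with N > 0 fixes C* = (prey growth rate)/(NC coefficient) — independent of the other coefficients.
With the change, C* = 1.12/0.0113 = 99.1; it rises from 39.6.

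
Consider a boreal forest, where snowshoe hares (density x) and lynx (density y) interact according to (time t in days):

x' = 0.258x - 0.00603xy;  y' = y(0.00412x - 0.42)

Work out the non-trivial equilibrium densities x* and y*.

x* ≈ 102, y* ≈ 42.8

Set dy/dt = 0 with y > 0: 0.00412x - 0.42 = 0, so x* = 0.42/0.00412 = 102.
Set dx/dt = 0 with x > 0: 0.258 - 0.00603y = 0, so y* = 0.258/0.00603 = 42.8.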